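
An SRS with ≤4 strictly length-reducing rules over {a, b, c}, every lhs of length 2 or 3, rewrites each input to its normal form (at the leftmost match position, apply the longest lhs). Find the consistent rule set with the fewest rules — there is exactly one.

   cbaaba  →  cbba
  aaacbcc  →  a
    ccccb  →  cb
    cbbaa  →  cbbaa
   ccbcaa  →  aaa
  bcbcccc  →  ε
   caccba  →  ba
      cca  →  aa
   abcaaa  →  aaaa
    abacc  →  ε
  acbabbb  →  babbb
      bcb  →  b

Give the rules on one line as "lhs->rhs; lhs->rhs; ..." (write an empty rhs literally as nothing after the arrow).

  | cbaaba => cbaba => cbba
  | aaacbcc => aabcc => aac => a
  | ccccb => accb => cb
  | cbbaa

aba->ba; ac->; bc->; cc->a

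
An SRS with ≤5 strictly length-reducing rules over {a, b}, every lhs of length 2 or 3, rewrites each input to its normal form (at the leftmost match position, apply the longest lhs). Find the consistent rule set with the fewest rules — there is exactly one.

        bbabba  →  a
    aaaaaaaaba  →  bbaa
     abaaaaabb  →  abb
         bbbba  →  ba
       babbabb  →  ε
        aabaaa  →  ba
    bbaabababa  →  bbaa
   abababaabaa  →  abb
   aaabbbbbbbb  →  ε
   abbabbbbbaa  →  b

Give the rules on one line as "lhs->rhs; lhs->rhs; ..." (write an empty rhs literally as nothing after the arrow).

  | bbabba => bbba => a
  | aaaaaaaaba => baaaaaba => bbaaba => bbaa
  | abaaaaabb => abbaabb => abbab => abb
  | bbbba => ba

aaa->b; aab->a; bab->b; bbb->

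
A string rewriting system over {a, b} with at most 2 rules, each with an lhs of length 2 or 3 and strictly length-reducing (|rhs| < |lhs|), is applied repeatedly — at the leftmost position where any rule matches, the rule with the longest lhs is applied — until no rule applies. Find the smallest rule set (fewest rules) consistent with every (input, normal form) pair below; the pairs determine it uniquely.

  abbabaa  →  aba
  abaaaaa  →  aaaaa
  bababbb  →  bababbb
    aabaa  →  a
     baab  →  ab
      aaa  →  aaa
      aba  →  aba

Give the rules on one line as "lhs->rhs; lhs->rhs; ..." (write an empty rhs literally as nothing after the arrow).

aab->b; baa->a

  | abbabaa => abbaa => aba
  | abaaaaa => aaaaa
  | bababbb
  | aabaa => baa => a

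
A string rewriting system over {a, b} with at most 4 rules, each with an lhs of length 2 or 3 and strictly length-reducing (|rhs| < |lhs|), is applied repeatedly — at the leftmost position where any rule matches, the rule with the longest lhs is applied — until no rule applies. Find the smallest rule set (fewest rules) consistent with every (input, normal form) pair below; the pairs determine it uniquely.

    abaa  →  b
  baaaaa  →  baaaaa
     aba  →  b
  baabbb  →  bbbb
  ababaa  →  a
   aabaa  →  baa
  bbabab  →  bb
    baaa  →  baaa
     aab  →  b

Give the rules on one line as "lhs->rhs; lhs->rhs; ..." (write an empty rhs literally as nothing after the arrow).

aab->b; ab->b; aba->ab; bba->

  | abaa => aba => ab => b
  | baaaaa
  | aba => ab => b
  | baabbb => bbbb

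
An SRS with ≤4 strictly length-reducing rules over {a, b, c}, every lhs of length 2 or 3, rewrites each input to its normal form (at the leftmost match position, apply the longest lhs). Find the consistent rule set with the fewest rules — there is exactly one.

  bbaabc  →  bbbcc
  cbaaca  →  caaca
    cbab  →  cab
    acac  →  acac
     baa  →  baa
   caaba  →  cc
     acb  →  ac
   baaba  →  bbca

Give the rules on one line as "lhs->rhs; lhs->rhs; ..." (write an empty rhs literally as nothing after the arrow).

aab->bc; cb->c; cca->cc

  | bbaabc => bbbcc
  | cbaaca => caaca
  | cbab => cab
  | acac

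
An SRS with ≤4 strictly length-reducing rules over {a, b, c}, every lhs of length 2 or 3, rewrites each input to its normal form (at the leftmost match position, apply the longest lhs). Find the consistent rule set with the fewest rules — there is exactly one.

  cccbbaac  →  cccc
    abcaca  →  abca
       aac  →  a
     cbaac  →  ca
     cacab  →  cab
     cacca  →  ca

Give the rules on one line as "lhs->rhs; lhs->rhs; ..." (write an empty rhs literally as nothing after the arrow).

  | cccbbaac => cccbac => cccc
  | abcaca => abcaa => abca
  | aac => ac => a
  | cbaac => cac => ca

aa->a; ac->a; ba->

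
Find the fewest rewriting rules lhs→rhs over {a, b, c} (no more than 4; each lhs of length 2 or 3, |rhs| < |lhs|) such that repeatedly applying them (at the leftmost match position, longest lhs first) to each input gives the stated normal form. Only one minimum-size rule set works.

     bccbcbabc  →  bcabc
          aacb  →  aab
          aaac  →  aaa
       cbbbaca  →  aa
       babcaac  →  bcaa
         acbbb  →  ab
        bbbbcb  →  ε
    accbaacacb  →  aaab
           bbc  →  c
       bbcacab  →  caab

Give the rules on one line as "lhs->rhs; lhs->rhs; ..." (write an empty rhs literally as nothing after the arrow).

  | bccbcbabc => bccbabc => bcabc
  | aacb => aab
  | aaac => aaa
  | cbbbaca => bbaca => aca => aa

ac->a; ba->; bb->; cb->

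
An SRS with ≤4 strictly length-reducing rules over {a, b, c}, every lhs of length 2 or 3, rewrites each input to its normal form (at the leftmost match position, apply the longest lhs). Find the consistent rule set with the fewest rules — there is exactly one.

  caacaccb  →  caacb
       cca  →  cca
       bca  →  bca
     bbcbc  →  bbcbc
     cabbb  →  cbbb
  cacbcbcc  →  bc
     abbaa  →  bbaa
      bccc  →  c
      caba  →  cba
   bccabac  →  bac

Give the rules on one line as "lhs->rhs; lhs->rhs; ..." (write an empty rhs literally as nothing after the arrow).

ab->b; bcc->; cac->

  | caacaccb => caacb
  | cca
  | bca
  | bbcbc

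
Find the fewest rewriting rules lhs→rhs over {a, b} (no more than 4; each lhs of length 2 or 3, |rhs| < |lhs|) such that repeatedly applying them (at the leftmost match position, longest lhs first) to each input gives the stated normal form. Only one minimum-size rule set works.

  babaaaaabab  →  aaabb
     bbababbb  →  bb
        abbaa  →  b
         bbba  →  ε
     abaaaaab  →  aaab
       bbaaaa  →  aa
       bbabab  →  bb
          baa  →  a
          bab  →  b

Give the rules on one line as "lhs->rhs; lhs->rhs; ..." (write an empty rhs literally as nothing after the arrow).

  | babaaaaabab => baaaaabab => aaaabab => aaabb
  | bbababbb => bbabbb => bbbb => bb
  | abbaa => aba => b
  | bbba => ba => ε

aba->b; ba->; bbb->b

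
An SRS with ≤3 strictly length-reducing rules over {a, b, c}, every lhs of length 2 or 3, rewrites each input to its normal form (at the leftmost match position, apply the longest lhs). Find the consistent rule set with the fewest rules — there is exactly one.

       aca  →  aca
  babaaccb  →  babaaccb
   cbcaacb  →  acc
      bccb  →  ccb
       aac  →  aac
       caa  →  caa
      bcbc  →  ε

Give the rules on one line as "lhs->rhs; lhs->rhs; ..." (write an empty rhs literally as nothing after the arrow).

acb->cc; bc->c; cbc->

  | aca
  | babaaccb
  | cbcaacb => aacb => acc
  | bccb => ccb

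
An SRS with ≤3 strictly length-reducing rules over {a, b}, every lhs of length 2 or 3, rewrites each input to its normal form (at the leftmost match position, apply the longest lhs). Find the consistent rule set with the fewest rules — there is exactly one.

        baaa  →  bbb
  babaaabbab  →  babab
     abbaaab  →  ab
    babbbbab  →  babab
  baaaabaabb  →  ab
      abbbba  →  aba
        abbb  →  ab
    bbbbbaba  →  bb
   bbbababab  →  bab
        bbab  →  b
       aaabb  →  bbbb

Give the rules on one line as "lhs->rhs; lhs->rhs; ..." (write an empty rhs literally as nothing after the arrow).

  | baaa => bbb
  | babaaabbab => babbbbbab => babbbbab => babbbab => babbab => babab
  | abbaaab => abaaab => abbbb => abbb => abb => ab
  | babbbbab => babbbab => babbab => babab

aaa->bb; abb->ab; bba->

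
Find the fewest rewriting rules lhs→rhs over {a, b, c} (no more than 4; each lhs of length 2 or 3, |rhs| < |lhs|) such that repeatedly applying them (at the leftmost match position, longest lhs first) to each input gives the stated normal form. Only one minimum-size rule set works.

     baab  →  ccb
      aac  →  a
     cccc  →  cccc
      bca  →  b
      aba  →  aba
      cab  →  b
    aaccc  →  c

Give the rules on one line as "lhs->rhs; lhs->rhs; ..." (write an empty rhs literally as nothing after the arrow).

ac->; baa->cc; ca->

  | baab => ccb
  | aac => a
  | cccc
  | bca => b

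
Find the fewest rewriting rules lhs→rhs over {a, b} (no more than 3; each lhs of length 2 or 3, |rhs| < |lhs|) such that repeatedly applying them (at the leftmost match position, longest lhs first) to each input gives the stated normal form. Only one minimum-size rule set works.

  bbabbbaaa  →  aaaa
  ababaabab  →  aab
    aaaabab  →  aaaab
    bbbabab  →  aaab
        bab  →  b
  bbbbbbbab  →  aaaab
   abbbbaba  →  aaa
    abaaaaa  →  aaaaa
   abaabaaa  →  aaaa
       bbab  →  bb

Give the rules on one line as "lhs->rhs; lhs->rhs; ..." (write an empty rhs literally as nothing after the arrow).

  | bbabbbaaa => bbbbaaa => aabaaa => aaaa
  | ababaabab => abaabab => aabab => aab
  | aaaabab => aaaab
  | bbbabab => aaabab => aaab

ba->; bbb->aa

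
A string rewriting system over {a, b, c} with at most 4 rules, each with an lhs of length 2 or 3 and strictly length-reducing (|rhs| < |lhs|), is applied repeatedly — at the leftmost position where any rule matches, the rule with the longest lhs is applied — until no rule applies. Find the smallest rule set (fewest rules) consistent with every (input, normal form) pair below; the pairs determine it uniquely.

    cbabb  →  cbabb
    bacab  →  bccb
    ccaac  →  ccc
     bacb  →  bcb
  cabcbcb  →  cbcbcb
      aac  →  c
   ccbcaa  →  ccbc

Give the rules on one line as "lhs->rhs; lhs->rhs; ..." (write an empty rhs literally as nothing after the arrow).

  | cbabb
  | bacab => bccb
  | ccaac => ccac => ccc
  | bacb => bcb

ac->c; aca->cc; ca->c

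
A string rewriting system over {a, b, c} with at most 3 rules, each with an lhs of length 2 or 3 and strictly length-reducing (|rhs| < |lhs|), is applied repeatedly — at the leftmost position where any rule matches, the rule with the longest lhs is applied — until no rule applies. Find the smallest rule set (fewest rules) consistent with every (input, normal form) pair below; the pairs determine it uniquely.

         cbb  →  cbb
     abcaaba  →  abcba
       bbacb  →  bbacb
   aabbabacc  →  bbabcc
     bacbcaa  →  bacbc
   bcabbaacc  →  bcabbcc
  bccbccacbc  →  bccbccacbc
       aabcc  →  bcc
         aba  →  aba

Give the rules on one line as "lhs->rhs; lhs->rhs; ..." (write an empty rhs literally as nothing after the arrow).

  | cbb
  | abcaaba => abcba
  | bbacb
  | aabbabacc => bbabacc => bbabcc

aa->; acc->cc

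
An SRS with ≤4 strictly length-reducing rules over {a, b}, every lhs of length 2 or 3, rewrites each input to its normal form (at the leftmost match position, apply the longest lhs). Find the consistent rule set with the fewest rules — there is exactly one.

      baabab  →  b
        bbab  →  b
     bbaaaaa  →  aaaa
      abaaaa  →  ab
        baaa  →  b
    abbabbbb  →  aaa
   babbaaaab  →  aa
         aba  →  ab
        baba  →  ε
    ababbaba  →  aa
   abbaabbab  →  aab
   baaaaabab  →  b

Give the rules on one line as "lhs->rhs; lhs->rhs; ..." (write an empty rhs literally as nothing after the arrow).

  | baabab => babab => bbab => b
  | bbab => b
  | bbaaaaa => aaaa
  | abaaaa => abaaa => abaa => aba => ab

ba->b; bb->a; bba->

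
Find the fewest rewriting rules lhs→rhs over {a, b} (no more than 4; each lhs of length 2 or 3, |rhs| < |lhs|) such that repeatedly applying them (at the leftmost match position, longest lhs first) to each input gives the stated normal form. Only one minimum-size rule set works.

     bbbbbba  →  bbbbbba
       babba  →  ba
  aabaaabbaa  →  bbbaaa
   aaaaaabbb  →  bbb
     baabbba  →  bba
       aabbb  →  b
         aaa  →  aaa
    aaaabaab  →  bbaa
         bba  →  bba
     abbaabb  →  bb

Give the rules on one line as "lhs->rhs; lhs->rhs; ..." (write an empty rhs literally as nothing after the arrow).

aab->ba; ab->b; abb->

  | bbbbbba
  | babba => ba
  | aabaaabbaa => baaaabbaa => baababaa => bbaabaa => bbbaaa
  | aaaaaabbb => aaaababb => aabaabb => baaabb => babab => bbab => bbb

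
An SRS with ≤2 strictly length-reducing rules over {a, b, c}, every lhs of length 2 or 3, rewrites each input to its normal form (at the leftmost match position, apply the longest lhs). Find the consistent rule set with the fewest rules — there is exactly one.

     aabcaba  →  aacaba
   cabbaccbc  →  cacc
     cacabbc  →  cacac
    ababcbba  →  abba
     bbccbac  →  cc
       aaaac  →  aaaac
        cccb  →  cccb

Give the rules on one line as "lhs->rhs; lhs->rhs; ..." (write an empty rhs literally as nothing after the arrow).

  | aabcaba => aacaba
  | cabbaccbc => cabcbc => cacbc => cacc
  | cacabbc => cacabc => cacac
  | ababcbba => abacbba => abba

bac->; bc->c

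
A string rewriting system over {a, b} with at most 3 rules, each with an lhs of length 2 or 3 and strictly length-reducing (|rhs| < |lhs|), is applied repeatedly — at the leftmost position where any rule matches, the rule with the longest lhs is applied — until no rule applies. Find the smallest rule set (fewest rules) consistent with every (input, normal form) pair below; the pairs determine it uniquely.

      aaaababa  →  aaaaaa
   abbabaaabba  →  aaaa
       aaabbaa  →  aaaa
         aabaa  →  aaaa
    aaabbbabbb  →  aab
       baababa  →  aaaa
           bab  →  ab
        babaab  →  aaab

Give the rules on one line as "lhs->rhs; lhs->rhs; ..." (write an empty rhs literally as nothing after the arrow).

  | aaaababa => aaaaaba => aaaaaa
  | abbabaaabba => abaaabba => aaaabba => aaaa
  | aaabbaa => aaaa
  | aabaa => aaaa

abb->; ba->a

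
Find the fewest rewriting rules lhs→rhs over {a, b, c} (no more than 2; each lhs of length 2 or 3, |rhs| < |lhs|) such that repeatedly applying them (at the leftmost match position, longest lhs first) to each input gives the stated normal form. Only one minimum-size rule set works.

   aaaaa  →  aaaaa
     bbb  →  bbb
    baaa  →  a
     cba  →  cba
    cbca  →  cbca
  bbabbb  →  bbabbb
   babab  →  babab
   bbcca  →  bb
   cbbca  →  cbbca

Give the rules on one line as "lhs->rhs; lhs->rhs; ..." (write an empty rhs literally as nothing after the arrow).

baa->; cca->

  | aaaaa
  | bbb
  | baaa => a
  | cba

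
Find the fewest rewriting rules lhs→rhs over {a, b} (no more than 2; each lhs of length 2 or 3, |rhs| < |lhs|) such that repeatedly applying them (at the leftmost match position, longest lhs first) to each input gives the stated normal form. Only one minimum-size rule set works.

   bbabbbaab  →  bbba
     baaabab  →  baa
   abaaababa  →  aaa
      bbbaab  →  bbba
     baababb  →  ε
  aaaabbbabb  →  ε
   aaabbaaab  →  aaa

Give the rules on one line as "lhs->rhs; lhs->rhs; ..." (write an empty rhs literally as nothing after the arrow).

  | bbabbbaab => bbbaab => bbba
  | baaabab => baaab => baa
  | abaaababa => aaababa => aaaba => aaa
  | bbbaab => bbba

ab->; bab->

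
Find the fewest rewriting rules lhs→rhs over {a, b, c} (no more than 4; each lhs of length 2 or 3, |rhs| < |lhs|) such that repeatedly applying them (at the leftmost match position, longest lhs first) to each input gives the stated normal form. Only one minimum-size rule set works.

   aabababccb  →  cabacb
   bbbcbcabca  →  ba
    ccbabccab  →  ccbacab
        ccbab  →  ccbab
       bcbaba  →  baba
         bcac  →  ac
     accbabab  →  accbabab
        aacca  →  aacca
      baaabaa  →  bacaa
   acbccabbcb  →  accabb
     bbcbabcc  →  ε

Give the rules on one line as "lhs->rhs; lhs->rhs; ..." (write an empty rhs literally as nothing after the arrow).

  | aabababccb => cababccb => cabacb
  | bbbcbcabca => bbbcabca => bbabca => bbca => ba
  | ccbabccab => ccbacab
  | ccbab

aab->c; bba->b; bc->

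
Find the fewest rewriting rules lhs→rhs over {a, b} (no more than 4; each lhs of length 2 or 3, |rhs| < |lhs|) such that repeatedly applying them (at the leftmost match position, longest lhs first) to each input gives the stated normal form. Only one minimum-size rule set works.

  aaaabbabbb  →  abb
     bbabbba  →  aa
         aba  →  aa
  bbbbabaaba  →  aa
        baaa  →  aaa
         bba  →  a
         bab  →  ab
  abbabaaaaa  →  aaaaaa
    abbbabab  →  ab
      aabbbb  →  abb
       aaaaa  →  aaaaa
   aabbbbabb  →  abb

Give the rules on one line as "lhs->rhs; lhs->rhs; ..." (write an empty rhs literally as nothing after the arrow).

aab->ab; ba->a; bbb->bb

  | aaaabbabbb => aaabbabbb => aabbabbb => abbabbb => ababbb => aabbb => abbb => abb
  | bbabbba => babbba => abbba => abba => aba => aa
  | aba => aa
  | bbbbabaaba => bbbabaaba => bbabaaba => babaaba => abaaba => aaaba => aaba => aba => aa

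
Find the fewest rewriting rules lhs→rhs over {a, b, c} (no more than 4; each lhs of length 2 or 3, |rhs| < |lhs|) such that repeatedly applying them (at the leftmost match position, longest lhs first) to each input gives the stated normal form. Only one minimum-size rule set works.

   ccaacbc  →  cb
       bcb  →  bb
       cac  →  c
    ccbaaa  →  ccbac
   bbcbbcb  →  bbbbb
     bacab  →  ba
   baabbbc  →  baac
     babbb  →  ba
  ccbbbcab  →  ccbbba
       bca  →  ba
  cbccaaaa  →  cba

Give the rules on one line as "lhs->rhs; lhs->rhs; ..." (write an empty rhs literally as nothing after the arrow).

aaa->ac; ab->a; bc->b; ca->

  | ccaacbc => cacbc => cbc => cb
  | bcb => bb
  | cac => c
  | ccbaaa => ccbac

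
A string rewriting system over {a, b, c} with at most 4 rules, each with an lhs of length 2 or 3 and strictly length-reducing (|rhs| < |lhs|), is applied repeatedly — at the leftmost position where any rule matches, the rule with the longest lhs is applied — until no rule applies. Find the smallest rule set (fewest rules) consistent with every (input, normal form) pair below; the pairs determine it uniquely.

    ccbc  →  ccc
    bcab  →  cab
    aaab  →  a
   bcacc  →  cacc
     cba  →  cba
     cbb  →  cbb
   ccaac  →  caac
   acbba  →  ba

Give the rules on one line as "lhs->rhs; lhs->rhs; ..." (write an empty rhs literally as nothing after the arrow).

aab->; acb->; bc->c; cca->ca

  | ccbc => ccc
  | bcab => cab
  | aaab => a
  | bcacc => cacc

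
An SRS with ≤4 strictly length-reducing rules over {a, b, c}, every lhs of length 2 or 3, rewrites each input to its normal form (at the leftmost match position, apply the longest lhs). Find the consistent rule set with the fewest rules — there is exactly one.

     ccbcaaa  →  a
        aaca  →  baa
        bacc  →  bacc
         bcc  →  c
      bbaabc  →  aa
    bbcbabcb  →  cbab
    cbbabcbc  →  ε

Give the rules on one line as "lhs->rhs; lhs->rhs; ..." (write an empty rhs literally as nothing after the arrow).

aac->ba; bb->; bc->; ca->

  | ccbcaaa => ccaaa => caa => a
  | aaca => baa
  | bacc
  | bcc => c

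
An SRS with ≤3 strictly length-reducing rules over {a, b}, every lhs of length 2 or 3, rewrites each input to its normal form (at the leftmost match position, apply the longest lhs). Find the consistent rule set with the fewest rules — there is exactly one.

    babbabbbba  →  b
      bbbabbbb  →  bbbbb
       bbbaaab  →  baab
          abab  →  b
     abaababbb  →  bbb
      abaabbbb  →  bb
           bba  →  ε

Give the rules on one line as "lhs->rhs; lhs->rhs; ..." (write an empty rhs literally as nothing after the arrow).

aba->; abb->; bba->

  | babbabbbba => babbbba => bbba => b
  | bbbabbbb => bbbbb
  | bbbaaab => baab
  | abab => b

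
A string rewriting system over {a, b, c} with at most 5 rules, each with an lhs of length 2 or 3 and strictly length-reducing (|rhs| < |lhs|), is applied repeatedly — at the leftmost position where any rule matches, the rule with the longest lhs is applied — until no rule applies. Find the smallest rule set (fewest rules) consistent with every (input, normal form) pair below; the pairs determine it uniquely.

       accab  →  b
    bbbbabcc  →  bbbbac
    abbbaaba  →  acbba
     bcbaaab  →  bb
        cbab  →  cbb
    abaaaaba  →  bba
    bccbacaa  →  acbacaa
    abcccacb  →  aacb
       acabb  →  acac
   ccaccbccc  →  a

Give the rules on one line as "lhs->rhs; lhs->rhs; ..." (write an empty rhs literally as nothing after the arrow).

  | accab => aab => ab => b
  | bbbbabcc => bbbbbcc => bbbbac
  | abbbaaba => acbaaba => acbaba => acbba
  | bcbaaab => abaaab => baaab => baab => bab => bb

ab->b; abb->ac; bc->a; cc->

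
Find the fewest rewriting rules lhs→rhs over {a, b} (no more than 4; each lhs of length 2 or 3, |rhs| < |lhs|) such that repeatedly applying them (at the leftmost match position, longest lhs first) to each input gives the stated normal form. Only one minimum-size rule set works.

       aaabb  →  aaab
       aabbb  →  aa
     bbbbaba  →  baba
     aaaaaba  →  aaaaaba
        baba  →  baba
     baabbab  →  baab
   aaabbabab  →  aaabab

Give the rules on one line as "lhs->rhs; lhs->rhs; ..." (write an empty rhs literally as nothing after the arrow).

  | aaabb => aaab
  | aabbb => aa
  | bbbbaba => baba
  | aaaaaba

bb->b; bba->; bbb->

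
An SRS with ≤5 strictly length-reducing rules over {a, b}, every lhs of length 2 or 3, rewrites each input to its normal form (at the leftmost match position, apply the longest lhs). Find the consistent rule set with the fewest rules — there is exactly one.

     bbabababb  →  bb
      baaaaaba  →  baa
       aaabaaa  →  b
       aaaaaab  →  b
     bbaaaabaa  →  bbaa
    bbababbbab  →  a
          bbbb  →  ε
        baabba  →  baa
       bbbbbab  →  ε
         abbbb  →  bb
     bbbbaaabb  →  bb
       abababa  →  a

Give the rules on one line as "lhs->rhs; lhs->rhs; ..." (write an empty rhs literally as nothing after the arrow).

  | bbabababb => bbababb => bbabb => bb
  | baaaaaba => baaba => baa
  | aaabaaa => baaa => b
  | aaaaaab => aaab => b

aaa->; ab->; abb->; bbb->a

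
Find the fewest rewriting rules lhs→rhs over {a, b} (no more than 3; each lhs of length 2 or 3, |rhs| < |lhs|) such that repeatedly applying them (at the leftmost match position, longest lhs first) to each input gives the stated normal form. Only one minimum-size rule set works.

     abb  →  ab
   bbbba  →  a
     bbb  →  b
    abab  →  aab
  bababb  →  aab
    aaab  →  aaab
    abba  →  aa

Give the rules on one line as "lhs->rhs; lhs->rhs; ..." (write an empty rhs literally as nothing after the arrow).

ba->a; bb->b

  | abb => ab
  | bbbba => bbba => bba => ba => a
  | bbb => bb => b
  | abab => aab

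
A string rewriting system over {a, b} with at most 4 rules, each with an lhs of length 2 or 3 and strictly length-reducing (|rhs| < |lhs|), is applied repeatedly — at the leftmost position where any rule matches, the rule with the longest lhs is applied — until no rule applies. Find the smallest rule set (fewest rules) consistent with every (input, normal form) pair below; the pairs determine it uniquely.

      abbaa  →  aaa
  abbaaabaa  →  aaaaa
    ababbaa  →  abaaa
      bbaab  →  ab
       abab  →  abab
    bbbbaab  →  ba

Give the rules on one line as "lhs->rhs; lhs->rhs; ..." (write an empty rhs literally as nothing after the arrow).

  | abbaa => aaa
  | abbaaabaa => aaaabaa => aaaaa
  | ababbaa => abaaa
  | bbaab => ab

aab->a; abb->a; bba->; bbb->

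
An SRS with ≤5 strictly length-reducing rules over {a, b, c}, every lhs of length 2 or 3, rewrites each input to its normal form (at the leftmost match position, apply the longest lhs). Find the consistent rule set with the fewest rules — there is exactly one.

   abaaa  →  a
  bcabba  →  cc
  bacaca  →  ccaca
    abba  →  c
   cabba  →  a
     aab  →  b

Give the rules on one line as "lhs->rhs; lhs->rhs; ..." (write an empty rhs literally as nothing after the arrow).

  | abaaa => aaa => a
  | bcabba => baba => cba => cc
  | bacaca => ccaca
  | abba => ba => c

aa->; ab->; ba->c; cab->a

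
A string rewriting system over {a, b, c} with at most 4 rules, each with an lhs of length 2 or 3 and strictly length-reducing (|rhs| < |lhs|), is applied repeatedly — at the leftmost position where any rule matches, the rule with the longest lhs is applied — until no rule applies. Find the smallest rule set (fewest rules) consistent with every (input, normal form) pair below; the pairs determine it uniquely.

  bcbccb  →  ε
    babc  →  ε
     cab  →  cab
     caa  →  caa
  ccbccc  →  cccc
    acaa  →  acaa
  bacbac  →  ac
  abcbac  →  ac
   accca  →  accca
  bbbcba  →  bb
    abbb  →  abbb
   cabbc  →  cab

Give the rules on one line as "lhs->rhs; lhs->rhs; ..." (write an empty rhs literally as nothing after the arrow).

ba->; bc->; cb->

  | bcbccb => bccb => cb => ε
  | babc => bc => ε
  | cab
  | caa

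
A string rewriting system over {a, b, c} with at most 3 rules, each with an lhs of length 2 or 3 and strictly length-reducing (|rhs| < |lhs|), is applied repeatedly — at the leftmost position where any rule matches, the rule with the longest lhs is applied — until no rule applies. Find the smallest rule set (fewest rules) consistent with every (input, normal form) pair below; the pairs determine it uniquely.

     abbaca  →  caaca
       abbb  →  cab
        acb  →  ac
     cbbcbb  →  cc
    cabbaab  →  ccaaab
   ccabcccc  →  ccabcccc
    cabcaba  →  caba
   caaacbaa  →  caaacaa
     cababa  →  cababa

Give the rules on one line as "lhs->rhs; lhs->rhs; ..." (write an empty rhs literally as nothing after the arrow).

abb->ca; bca->; cb->c

  | abbaca => caaca
  | abbb => cab
  | acb => ac
  | cbbcbb => cbcbb => ccbb => ccb => cc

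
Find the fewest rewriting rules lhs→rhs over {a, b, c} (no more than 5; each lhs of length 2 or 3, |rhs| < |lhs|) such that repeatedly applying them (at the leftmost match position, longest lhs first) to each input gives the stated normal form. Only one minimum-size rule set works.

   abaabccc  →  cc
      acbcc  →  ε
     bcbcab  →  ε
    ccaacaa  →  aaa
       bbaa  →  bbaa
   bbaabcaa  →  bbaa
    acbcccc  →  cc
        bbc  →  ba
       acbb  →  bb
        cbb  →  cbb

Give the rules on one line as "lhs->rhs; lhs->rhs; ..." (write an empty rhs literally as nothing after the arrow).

ab->; ac->; bc->a; ca->a

  | abaabccc => aabccc => accc => cc
  | acbcc => bcc => ac => ε
  | bcbcab => abcab => cab => ab => ε
  | ccaacaa => caacaa => aacaa => aaa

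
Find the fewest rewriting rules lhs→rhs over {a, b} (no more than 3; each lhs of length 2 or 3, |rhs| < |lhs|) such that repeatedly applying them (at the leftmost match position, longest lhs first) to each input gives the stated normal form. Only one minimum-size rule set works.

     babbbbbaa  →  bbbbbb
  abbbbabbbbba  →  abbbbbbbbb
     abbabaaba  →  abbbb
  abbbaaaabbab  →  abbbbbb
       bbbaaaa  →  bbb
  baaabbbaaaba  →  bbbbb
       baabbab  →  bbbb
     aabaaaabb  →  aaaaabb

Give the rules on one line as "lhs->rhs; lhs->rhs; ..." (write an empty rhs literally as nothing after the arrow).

  | babbbbbaa => bbbbbbaa => bbbbbba => bbbbbb
  | abbbbabbbbba => abbbbbbbbba => abbbbbbbbb
  | abbabaaba => abbbaaba => abbbaba => abbbba => abbbb
  | abbbaaaabbab => abbbaaabbab => abbbaabbab => abbbabbab => abbbbbab => abbbbbb

aba->a; ba->b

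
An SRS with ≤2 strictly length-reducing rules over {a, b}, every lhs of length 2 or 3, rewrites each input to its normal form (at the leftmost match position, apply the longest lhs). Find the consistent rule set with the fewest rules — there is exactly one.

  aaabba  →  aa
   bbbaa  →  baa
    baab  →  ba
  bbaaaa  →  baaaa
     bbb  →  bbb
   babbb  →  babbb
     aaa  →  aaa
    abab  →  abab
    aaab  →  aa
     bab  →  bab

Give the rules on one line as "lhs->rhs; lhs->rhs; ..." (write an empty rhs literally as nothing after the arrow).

  | aaabba => aaba => aa
  | bbbaa => bbaa => baa
  | baab => ba
  | bbaaaa => baaaa

aab->a; bba->ba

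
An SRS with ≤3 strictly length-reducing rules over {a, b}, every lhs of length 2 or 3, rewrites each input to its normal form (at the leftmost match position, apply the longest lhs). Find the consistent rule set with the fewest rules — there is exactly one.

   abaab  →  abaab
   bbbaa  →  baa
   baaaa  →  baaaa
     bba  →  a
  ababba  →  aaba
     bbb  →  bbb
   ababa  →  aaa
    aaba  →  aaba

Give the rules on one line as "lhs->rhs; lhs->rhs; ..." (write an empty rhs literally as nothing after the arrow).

  | abaab
  | bbbaa => baa
  | baaaa
  | bba => a

bab->a; bba->a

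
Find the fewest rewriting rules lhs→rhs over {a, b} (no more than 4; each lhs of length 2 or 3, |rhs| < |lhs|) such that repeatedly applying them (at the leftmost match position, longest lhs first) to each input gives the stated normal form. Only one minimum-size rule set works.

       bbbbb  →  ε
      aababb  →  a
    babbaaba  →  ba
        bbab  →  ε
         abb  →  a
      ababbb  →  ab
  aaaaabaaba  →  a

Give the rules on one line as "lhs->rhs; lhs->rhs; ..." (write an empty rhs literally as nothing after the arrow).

  | bbbbb => abbb => aab => ε
  | aababb => abb => aa => a
  | babbaaba => baaaaba => baaaba => baaba => ba
  | bbab => aab => ε

aa->a; aab->; bb->a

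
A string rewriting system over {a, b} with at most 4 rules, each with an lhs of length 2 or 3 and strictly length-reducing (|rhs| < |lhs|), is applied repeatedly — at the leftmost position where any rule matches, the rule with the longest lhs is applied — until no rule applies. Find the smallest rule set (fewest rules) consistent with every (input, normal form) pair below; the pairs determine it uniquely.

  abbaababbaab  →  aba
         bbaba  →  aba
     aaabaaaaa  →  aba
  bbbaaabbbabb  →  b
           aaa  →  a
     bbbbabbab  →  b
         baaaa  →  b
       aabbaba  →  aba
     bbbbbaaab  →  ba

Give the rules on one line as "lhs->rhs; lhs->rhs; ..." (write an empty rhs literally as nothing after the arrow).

aa->; bab->ba; bb->

  | abbaababbaab => aaababbaab => ababbaab => ababaab => abaaab => abab => aba
  | bbaba => aba
  | aaabaaaaa => abaaaaa => abaaa => aba
  | bbbaaabbbabb => baaabbbabb => babbbabb => babbabb => bababb => baabb => bbb => b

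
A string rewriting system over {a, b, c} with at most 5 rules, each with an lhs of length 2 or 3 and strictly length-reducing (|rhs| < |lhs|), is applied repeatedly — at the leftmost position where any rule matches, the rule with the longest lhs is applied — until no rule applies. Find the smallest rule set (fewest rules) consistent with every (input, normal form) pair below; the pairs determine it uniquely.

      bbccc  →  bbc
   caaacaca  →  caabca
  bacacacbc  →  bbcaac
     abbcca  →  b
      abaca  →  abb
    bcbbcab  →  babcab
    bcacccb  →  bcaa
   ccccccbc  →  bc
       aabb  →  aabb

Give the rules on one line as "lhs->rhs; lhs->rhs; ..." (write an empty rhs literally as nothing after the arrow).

  | bbccc => bbc
  | caaacaca => caabca
  | bacacacbc => bbcacbc => bbcaac
  | abbcca => abba => aca => b

aca->b; bba->ca; cb->a; cc->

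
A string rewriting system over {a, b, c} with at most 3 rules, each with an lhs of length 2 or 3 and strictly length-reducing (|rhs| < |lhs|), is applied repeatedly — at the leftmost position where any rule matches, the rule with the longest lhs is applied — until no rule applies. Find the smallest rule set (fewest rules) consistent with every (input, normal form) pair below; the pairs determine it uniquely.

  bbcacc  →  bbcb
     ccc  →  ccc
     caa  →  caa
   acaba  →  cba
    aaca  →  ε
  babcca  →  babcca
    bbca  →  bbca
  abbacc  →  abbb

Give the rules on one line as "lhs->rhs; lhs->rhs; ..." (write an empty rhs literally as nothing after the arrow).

ac->; aca->c; acc->b

  | bbcacc => bbcb
  | ccc
  | caa
  | acaba => cba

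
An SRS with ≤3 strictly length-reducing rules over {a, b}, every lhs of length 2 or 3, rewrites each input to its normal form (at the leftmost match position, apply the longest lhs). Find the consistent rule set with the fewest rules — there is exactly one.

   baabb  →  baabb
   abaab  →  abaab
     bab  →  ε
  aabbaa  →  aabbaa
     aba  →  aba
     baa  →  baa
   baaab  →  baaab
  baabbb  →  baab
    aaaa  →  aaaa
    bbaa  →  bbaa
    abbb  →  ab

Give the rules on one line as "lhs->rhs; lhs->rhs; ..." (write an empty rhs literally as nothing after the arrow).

bab->; bbb->b

  | baabb
  | abaab
  | bab => ε
  | aabbaa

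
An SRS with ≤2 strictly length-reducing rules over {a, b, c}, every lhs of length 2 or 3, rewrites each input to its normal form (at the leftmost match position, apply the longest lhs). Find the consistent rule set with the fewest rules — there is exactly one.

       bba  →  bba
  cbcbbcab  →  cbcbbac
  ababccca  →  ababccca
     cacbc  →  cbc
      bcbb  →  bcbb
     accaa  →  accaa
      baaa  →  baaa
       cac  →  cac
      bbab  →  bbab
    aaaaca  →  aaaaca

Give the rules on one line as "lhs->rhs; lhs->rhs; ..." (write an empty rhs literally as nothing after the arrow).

  | bba
  | cbcbbcab => cbcbbac
  | ababccca
  | cacbc => cbc

acb->b; cab->ac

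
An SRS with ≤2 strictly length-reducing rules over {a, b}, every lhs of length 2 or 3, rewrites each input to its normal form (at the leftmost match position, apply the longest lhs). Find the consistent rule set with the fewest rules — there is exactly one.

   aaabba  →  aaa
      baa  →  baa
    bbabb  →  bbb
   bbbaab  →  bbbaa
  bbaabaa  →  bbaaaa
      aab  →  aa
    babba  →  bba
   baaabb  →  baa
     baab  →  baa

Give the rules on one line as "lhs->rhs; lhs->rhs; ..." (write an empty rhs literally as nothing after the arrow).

ab->a; abb->b

  | aaabba => aaba => aaa
  | baa
  | bbabb => bbb
  | bbbaab => bbbaa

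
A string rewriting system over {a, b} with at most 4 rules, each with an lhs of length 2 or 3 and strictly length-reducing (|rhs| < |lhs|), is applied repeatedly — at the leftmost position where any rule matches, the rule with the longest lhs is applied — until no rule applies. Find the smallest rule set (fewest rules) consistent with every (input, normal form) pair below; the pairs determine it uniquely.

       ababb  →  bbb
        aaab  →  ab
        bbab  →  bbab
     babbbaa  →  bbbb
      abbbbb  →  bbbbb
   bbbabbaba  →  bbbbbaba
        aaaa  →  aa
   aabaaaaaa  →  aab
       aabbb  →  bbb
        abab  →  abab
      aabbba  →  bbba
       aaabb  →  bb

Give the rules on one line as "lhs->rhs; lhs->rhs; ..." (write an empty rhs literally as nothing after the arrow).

aaa->a; abb->bb; baa->b

  | ababb => abbb => bbb
  | aaab => ab
  | bbab
  | babbbaa => bbbbaa => bbbb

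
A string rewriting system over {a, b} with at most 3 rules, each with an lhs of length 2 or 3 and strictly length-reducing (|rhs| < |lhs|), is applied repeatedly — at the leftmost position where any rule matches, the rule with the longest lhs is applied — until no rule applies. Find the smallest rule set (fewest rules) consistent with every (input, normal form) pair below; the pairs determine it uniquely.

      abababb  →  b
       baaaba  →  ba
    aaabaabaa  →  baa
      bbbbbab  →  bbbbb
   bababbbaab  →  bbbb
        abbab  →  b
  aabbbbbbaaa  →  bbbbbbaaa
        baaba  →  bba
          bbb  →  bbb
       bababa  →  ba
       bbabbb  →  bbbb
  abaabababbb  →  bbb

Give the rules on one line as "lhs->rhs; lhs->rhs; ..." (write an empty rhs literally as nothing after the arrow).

aab->b; ab->

  | abababb => ababb => abb => b
  | baaaba => baba => ba
  | aaabaabaa => abaabaa => aabaa => baa
  | bbbbbab => bbbbb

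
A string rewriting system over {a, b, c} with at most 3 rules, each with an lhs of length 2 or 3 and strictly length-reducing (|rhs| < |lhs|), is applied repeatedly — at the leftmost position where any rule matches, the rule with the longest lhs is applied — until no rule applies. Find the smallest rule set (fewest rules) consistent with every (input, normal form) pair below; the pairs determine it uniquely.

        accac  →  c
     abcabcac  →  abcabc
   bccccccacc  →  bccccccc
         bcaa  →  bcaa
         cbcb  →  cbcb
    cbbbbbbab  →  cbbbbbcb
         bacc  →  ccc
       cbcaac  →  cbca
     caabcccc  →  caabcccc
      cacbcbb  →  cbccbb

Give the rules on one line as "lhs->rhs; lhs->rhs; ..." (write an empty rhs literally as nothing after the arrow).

  | accac => cac => c
  | abcabcac => abcabc
  | bccccccacc => bccccccc
  | bcaa

ac->; acb->bc; ba->c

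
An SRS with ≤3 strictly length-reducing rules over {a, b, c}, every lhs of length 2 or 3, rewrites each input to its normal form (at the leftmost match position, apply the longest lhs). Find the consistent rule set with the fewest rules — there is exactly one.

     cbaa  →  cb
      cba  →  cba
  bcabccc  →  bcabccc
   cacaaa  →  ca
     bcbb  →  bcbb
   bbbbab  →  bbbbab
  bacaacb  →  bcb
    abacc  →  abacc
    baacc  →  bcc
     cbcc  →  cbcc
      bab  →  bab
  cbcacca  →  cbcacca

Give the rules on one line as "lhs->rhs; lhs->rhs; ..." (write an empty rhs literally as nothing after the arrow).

aa->; aca->a

  | cbaa => cb
  | cba
  | bcabccc
  | cacaaa => caaa => ca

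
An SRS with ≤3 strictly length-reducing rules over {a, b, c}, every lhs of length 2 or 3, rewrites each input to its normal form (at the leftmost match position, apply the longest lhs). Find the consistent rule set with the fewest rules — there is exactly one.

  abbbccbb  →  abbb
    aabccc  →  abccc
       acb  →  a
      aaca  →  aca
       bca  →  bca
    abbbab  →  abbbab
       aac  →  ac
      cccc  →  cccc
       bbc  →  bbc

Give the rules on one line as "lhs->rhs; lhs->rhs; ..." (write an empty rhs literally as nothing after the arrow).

  | abbbccbb => abbbcb => abbb
  | aabccc => abccc
  | acb => a
  | aaca => aca

aa->a; cb->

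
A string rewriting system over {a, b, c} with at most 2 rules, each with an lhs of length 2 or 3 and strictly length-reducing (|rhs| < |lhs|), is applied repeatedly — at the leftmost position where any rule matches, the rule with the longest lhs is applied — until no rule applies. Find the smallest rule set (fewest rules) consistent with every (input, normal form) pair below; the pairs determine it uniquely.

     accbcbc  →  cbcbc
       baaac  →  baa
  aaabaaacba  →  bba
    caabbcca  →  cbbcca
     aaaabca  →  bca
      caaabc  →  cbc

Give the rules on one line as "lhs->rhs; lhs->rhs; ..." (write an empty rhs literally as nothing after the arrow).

ab->b; ac->

  | accbcbc => cbcbc
  | baaac => baa
  | aaabaaacba => aabaaacba => abaaacba => baaacba => baaba => baba => bba
  | caabbcca => cabbcca => cbbcca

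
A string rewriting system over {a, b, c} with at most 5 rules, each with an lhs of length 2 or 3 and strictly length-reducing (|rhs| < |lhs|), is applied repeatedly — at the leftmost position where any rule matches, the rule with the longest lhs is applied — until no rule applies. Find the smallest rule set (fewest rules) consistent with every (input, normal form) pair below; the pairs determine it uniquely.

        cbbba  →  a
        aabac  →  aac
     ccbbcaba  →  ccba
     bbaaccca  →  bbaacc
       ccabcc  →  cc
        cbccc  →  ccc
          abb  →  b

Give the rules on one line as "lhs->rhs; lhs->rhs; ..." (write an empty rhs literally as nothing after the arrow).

ab->; bbb->a; bc->; ca->

  | cbbba => caa => a
  | aabac => aac
  | ccbbcaba => ccbaba => ccba
  | bbaaccca => bbaacc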